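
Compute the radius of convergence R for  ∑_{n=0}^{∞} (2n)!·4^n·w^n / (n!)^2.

By the ratio test, |a_{n+1}/a_n| = (2n+1)·(2n+2)/(n+1)² · 4 → 16.
Thus R = 1/(16) = 1/16.

R = 1/16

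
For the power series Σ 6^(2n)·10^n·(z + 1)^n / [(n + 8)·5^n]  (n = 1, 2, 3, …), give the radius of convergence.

R = 1/72

By the ratio test, |a_{n+1}/a_n| = [(n + 8)/((n+1) + 8)] · 36·10/5 → 72.
Thus R = 1/(72) = 1/72.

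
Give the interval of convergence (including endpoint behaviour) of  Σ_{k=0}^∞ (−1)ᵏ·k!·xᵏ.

{0}

Ratio test: |a_{k+1}/a_k| = (k+1) → ∞ as k → ∞.
Since the ratio → ∞, the series diverges for every x ≠ 0, and R = 0.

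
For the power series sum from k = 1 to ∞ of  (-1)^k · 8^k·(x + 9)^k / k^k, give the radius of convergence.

By the Cauchy root test, |a_k|^(1/k) = 8/k → 0.
The limit is 0 for every x, so R = ∞.

R = ∞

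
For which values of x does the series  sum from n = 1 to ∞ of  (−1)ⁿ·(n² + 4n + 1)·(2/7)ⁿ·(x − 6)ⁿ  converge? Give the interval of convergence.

By the ratio test, |a_{n+1}/a_n| = [((n+1)² + 4(n+1) + 1)/(n² + 4n + 1)] · 2/7 → 2/7.
Thus R = 1/(2/7) = 7/2.
Check x = 19/2: the terms do not tend to 0, so the series diverges.
Endpoint x = 5/2: the n-th term does not approach 0; divergence by the term test.

(5/2, 19/2)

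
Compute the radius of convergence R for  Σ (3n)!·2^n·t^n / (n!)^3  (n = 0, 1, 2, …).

The ratio of consecutive coefficients is (3n+1)·(3n+2)·(3n+3)/(n+1)³ · 2 → 54.
The series converges when 54 · |t| < 1, giving R = 1/54.

R = 1/54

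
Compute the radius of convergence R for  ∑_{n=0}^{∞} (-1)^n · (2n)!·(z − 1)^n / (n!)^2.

R = 1/4

Apply the ratio test: |a_{n+1}| / |a_n| = (2n+1)·(2n+2)/(n+1)², which tends to 4 as n → ∞.
Convergence for |z − 1| · 4 < 1, i.e. |z − 1| < 1/4. So R = 1/4.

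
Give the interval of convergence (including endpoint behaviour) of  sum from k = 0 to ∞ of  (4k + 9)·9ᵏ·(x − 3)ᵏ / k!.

The ratio of consecutive coefficients is (4(k+1) + 9)/(4k + 9) · 9 · 1/(k+1) → 0.
Since the limit is 0 < 1 for every x, the series converges on all of ℝ and R = ∞.

(−∞, ∞)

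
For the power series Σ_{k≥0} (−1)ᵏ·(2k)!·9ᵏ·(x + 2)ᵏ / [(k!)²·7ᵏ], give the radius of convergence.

R = 7/36

By the ratio test, |a_{k+1}/a_k| = (2k+1)·(2k+2)/(k+1)² · 9/7 → 36/7.
Convergence for |x + 2| · 36/7 < 1, i.e. |x + 2| < 7/36. So R = 7/36.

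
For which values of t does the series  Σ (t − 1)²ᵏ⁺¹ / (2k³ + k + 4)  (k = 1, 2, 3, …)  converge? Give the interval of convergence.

Apply the ratio test: |a_{k+1}| / |a_k| = (2k³ + k + 4)/(2(k+1)³ + (k+1) + 4), which tends to 1 as k → ∞.
Since the exponent of (t − 1) increases by 2 each term, convergence requires |t − 1|² < 1, hence R = 1.
Endpoint t = 2: the terms are on the order of 1/k³, so the series converges absolutely by comparison with the p-series (p = 3 > 1).
Check t = 0: the terms are on the order of 1/k³, so the series converges absolutely by comparison with the p-series (p = 3 > 1).

[0, 2]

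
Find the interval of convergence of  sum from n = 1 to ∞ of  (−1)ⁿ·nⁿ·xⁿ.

{0}

Applying the root test, |a_n|^(1/n) = n → ∞.
Since the n-th root of |a_n| is unbounded, the series converges only at x = 0; R = 0.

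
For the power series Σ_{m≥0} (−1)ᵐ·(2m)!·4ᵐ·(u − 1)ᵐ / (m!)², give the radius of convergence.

Apply the ratio test: |a_{m+1}| / |a_m| = (2m+1)·(2m+2)/(m+1)² · 4, which tends to 16 as m → ∞.
The series converges when 16 · |u − 1| < 1, giving R = 1/16.

R = 1/16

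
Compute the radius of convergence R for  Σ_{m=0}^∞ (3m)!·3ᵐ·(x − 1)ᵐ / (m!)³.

The ratio of consecutive coefficients is (3m+1)·(3m+2)·(3m+3)/(m+1)³ · 3 → 81.
The series converges when 81 · |x − 1| < 1, giving R = 1/81.

R = 1/81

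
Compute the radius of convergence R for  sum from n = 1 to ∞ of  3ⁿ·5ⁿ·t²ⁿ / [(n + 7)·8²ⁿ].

R = 8√15/15

Ratio test: |a_{n+1}/a_n| = [(n + 7)/((n+1) + 7)] · 3·5/64 → 15/64 as n → ∞.
Writing y = t², the series in y has radius 64/15, so |t| < √(64/15) and R = 8√15/15.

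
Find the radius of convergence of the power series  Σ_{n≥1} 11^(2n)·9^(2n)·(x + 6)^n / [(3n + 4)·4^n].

R = 4/9801

Apply the ratio test: |a_{n+1}| / |a_n| = [(3n + 4)/(3(n+1) + 4)] · 121·81/4, which tends to 9801/4 as n → ∞.
Thus R = 1/(9801/4) = 4/9801.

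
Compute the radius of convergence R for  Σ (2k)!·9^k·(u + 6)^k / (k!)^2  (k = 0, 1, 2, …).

R = 1/36

The ratio of consecutive coefficients is (2k+1)·(2k+2)/(k+1)² · 9 → 36.
The series converges when 36 · |u + 6| < 1, giving R = 1/36.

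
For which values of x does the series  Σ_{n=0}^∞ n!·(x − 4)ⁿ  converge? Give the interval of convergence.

{4}

The ratio of consecutive coefficients is (n+1) → ∞.
The terms grow without bound for any (x − 4) ≠ 0, so R = 0 (convergence only at x = 4).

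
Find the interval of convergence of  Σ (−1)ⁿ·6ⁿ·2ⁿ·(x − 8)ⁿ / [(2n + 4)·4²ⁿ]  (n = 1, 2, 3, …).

(20/3, 28/3]

Apply the ratio test: |a_{n+1}| / |a_n| = [(2n + 4)/(2(n+1) + 4)] · 6·2/16, which tends to 3/4 as n → ∞.
The series converges when 3/4 · |x − 8| < 1, giving R = 4/3.
At x = 28/3: an alternating series whose terms decrease to 0 in absolute value, so it converges by the Leibniz criterion.
Endpoint x = 20/3: comparison with the harmonic series Σ 1/n shows the series diverges.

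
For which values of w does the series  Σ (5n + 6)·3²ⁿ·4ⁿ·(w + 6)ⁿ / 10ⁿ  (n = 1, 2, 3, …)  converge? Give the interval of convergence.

Apply the ratio test: |a_{n+1}| / |a_n| = [(5(n+1) + 6)/(5n + 6)] · 9·4/10, which tends to 18/5 as n → ∞.
The series converges when 18/5 · |w + 6| < 1, giving R = 5/18.
At w = -103/18: the terms have absolute value of order n, which does not tend to 0, so the series diverges by the divergence test.
At w = -113/18: the terms have absolute value of order n, which does not tend to 0, so the series diverges by the divergence test.

(-113/18, -103/18)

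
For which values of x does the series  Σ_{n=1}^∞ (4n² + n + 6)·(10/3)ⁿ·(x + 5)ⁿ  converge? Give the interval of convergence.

(-53/10, -47/10)

The ratio of consecutive coefficients is [(4(n+1)² + (n+1) + 6)/(4n² + n + 6)] · 10/3 → 10/3.
The series converges when 10/3 · |x + 5| < 1, giving R = 3/10.
When x = -47/10, the terms do not tend to 0, so the series diverges.
Check x = -53/10: the n-th term does not approach 0; divergence by the term test.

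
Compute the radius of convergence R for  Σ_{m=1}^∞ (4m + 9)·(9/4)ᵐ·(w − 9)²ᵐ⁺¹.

The ratio of consecutive coefficients is [(4(m+1) + 9)/(4m + 9)] · 9/4 → 9/4.
Successive powers of (w − 9) differ by 2, so the series converges when |w − 9|² · 9/4 < 1, i.e. |w − 9| < √(4/9) = 2/3. So R = 2/3.

R = 2/3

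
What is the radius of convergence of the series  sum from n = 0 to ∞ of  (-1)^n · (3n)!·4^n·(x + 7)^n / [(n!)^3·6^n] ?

By the ratio test, |a_{n+1}/a_n| = (3n+1)·(3n+2)·(3n+3)/(n+1)³ · 4/6 → 18.
Convergence for |x + 7| · 18 < 1, i.e. |x + 7| < 1/18. So R = 1/18.

R = 1/18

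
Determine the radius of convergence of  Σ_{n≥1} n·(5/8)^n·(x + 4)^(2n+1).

R = 2√10/5

Ratio test: |a_{n+1}/a_n| = [(n+1)/n] · 5/8 → 5/8 as n → ∞.
Successive powers of (x + 4) differ by 2, so the series converges when |x + 4|² · 5/8 < 1, i.e. |x + 4| < √(8/5). So R = 2√10/5.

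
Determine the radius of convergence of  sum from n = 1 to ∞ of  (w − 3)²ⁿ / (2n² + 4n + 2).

Apply the ratio test: |a_{n+1}| / |a_n| = (2n² + 4n + 2)/(2(n+1)² + 4(n+1) + 2), which tends to 1 as n → ∞.
Successive powers of (w − 3) differ by 2, so the series converges when |w − 3|² · 1 < 1, i.e. |w − 3| < √(1) = 1. So R = 1.

R = 1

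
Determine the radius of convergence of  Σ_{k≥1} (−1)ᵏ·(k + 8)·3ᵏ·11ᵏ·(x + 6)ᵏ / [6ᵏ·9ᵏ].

R = 18/11

The ratio of consecutive coefficients is [((k+1) + 8)/(k + 8)] · 3·11/(6·9) → 11/18.
The series converges when 11/18 · |x + 6| < 1, giving R = 18/11.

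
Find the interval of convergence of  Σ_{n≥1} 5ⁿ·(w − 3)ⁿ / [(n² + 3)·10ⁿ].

Ratio test: |a_{n+1}/a_n| = [(n² + 3)/((n+1)² + 3)] · 5/10 → 1/2 as n → ∞.
Hence the series converges for |w − 3| < 1/(1/2) = 2, so the radius of convergence is 2.
Check w = 5: the terms are on the order of 1/n², so the series converges absolutely by comparison with the p-series (p = 2 > 1).
At w = 1: the terms are on the order of 1/n², so the series converges absolutely by comparison with the p-series (p = 2 > 1).

[1, 5]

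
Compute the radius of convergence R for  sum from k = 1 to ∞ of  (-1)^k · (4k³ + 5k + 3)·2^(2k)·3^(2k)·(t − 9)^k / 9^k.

Apply the ratio test: |a_{k+1}| / |a_k| = [(4(k+1)³ + 5(k+1) + 3)/(4k³ + 5k + 3)] · 4·9/9, which tends to 4 as k → ∞.
Thus R = 1/(4) = 1/4.

R = 1/4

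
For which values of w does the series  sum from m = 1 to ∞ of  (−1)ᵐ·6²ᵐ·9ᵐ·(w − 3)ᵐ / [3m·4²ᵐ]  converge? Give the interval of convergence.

(239/81, 247/81]

Ratio test: |a_{m+1}/a_m| = [3m/3(m+1)] · 36·9/16 → 81/4 as m → ∞.
Hence the series converges for |w − 3| < 1/(81/4) = 4/81, so the radius of convergence is 4/81.
When w = 247/81, the terms alternate in sign and decrease monotonically to 0 in absolute value (size ~ c/m), so the alternating series test gives convergence.
When w = 239/81, the terms behave like c/m; limit comparison with the harmonic series gives divergence.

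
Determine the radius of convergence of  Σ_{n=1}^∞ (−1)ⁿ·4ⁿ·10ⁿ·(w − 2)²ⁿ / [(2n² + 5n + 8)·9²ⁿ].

By the ratio test, |a_{n+1}/a_n| = [(2n² + 5n + 8)/(2(n+1)² + 5(n+1) + 8)] · 4·10/81 → 40/81.
Writing y = (w − 2)², the series in y has radius 81/40, so |w − 2| < √(81/40) and R = 9√10/20.

R = 9√10/20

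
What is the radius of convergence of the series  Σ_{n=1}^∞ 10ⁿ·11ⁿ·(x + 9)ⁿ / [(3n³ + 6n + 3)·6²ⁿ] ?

R = 18/55

The ratio of consecutive coefficients is [(3n³ + 6n + 3)/(3(n+1)³ + 6(n+1) + 3)] · 10·11/36 → 55/18.
Thus R = 1/(55/18) = 18/55.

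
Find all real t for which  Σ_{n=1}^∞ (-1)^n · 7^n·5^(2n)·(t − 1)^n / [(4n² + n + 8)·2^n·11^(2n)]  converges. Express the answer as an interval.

Apply the ratio test: |a_{n+1}| / |a_n| = [(4n² + n + 8)/(4(n+1)² + (n+1) + 8)] · 7·25/(2·121), which tends to 175/242 as n → ∞.
The series converges when 175/242 · |t − 1| < 1, giving R = 242/175.
Endpoint t = 417/175: absolute convergence follows by limit comparison with Σ 1/n².
When t = -67/175, absolute convergence follows by limit comparison with Σ 1/n².

[-67/175, 417/175]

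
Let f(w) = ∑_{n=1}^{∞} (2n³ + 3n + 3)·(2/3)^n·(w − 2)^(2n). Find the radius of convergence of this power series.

R = √6/2

The ratio of consecutive coefficients is [(2(n+1)³ + 3(n+1) + 3)/(2n³ + 3n + 3)] · 2/3 → 2/3.
Since the exponent of (w − 2) increases by 2 each term, convergence requires |w − 2|² < 3/2, hence R = √6/2.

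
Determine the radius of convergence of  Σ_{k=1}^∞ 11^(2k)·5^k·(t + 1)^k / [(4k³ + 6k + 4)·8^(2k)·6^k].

R = 384/605

By the ratio test, |a_{k+1}/a_k| = [(4k³ + 6k + 4)/(4(k+1)³ + 6(k+1) + 4)] · 121·5/(64·6) → 605/384.
Thus R = 1/(605/384) = 384/605.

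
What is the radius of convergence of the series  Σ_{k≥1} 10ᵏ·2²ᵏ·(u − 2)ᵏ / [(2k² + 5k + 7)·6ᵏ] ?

By the ratio test, |a_{k+1}/a_k| = [(2k² + 5k + 7)/(2(k+1)² + 5(k+1) + 7)] · 10·4/6 → 20/3.
Thus R = 1/(20/3) = 3/20.

R = 3/20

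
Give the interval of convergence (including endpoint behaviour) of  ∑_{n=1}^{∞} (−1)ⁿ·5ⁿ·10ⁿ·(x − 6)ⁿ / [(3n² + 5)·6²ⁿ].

[132/25, 168/25]

By the ratio test, |a_{n+1}/a_n| = [(3n² + 5)/(3(n+1)² + 5)] · 5·10/36 → 25/18.
The series converges when 25/18 · |x − 6| < 1, giving R = 18/25.
Endpoint x = 168/25: the terms are on the order of 1/n², so the series converges absolutely by comparison with the p-series (p = 2 > 1).
Check x = 132/25: the series is dominated by a constant times Σ 1/n², which converges (p = 2 > 1).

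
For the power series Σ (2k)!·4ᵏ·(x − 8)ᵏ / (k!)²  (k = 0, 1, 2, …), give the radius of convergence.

Apply the ratio test: |a_{k+1}| / |a_k| = (2k+1)·(2k+2)/(k+1)² · 4, which tends to 16 as k → ∞.
Hence the series converges for |x − 8| < 1/(16) = 1/16, so the radius of convergence is 1/16.

R = 1/16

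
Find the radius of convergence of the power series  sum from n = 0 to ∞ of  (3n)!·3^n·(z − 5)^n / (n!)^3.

R = 1/81

Ratio test: |a_{n+1}/a_n| = (3n+1)·(3n+2)·(3n+3)/(n+1)³ · 3 → 81 as n → ∞.
Hence the series converges for |z − 5| < 1/(81) = 1/81, so the radius of convergence is 1/81.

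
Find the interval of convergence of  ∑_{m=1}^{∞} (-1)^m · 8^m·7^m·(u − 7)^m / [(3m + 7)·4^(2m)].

Ratio test: |a_{m+1}/a_m| = [(3m + 7)/(3(m+1) + 7)] · 8·7/16 → 7/2 as m → ∞.
Convergence for |u − 7| · 7/2 < 1, i.e. |u − 7| < 2/7. So R = 2/7.
Endpoint u = 51/7: convergence follows from the alternating series test (terms decrease monotonically to 0).
When u = 47/7, the terms are asymptotic to a nonzero constant times 1/m, so the series diverges by limit comparison with Σ 1/m.

(47/7, 51/7]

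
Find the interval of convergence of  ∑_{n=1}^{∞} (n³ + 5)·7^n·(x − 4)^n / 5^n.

The ratio of consecutive coefficients is [((n+1)³ + 5)/(n³ + 5)] · 7/5 → 7/5.
The series converges when 7/5 · |x − 4| < 1, giving R = 5/7.
Endpoint x = 33/7: the n-th term does not approach 0; divergence by the term test.
When x = 23/7, the n-th term does not approach 0; divergence by the term test.

(23/7, 33/7)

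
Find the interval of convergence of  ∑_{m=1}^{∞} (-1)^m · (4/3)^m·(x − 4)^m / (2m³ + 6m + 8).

[13/4, 19/4]

Apply the ratio test: |a_{m+1}| / |a_m| = [(2m³ + 6m + 8)/(2(m+1)³ + 6(m+1) + 8)] · 4/3, which tends to 4/3 as m → ∞.
Thus R = 1/(4/3) = 3/4.
When x = 19/4, the terms are on the order of 1/m³, so the series converges absolutely by comparison with the p-series (p = 3 > 1).
When x = 13/4, the terms are on the order of 1/m³, so the series converges absolutely by comparison with the p-series (p = 3 > 1).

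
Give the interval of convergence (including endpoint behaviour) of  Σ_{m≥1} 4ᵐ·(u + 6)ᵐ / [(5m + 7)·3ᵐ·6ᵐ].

Apply the ratio test: |a_{m+1}| / |a_m| = [(5m + 7)/(5(m+1) + 7)] · 4/(3·6), which tends to 2/9 as m → ∞.
The series converges when 2/9 · |u + 6| < 1, giving R = 9/2.
Endpoint u = -3/2: the terms behave like c/m; limit comparison with the harmonic series gives divergence.
Endpoint u = -21/2: convergence follows from the alternating series test (terms decrease monotonically to 0).

[-21/2, -3/2)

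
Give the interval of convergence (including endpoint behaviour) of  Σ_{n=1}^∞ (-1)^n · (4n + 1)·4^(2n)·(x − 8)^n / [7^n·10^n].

(29/8, 99/8)

The ratio of consecutive coefficients is [(4(n+1) + 1)/(4n + 1)] · 16/(7·10) → 8/35.
The series converges when 8/35 · |x − 8| < 1, giving R = 35/8.
When x = 99/8, the terms do not tend to 0, so the series diverges.
Check x = 29/8: the terms do not tend to 0, so the series diverges.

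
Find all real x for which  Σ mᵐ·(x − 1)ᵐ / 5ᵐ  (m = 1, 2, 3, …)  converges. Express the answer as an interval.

{1}

Root test: |a_m|^(1/m) = m/5 → ∞.
The root grows without bound, so R = 0 (convergence only at x = 1).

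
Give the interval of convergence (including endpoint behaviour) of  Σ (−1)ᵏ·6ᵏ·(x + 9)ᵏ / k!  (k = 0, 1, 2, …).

(−∞, ∞)

By the ratio test, |a_{k+1}/a_k| = 6 · 1/(k+1) → 0.
Since the limit is 0 < 1 for every x, the series converges on all of ℝ and R = ∞.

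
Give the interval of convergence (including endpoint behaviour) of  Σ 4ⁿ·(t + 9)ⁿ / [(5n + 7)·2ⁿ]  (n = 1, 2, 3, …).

By the ratio test, |a_{n+1}/a_n| = [(5n + 7)/(5(n+1) + 7)] · 4/2 → 2.
Thus R = 1/(2) = 1/2.
At t = -17/2: the terms behave like c/n; limit comparison with the harmonic series gives divergence.
Check t = -19/2: the terms alternate in sign and decrease monotonically to 0 in absolute value (size ~ c/n), so the alternating series test gives convergence.

[-19/2, -17/2)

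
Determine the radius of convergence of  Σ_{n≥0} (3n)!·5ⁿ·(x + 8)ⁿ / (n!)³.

Apply the ratio test: |a_{n+1}| / |a_n| = (3n+1)·(3n+2)·(3n+3)/(n+1)³ · 5, which tends to 135 as n → ∞.
Thus R = 1/(135) = 1/135.

R = 1/135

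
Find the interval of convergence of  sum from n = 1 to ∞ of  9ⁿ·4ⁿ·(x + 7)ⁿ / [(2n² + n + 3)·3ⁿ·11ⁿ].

Apply the ratio test: |a_{n+1}| / |a_n| = [(2n² + n + 3)/(2(n+1)² + (n+1) + 3)] · 9·4/(3·11), which tends to 12/11 as n → ∞.
Thus R = 1/(12/11) = 11/12.
Check x = -73/12: the terms are on the order of 1/n², so the series converges absolutely by comparison with the p-series (p = 2 > 1).
Check x = -95/12: the terms are on the order of 1/n², so the series converges absolutely by comparison with the p-series (p = 2 > 1).

[-95/12, -73/12]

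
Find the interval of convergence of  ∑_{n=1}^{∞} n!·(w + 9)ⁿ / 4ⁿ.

Ratio test: |a_{n+1}/a_n| = (n+1) · 1/4 → ∞ as n → ∞.
Since the ratio → ∞, the series diverges for every w ≠ -9, and R = 0.

{-9}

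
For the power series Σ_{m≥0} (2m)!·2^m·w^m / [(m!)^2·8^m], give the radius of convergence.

The ratio of consecutive coefficients is (2m+1)·(2m+2)/(m+1)² · 2/8 → 1.
So the series converges when |w| < 1 and diverges when |w| > 1; R = 1.

R = 1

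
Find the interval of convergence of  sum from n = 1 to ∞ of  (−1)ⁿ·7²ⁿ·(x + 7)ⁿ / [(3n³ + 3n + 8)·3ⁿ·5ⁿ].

[-358/49, -328/49]

Ratio test: |a_{n+1}/a_n| = [(3n³ + 3n + 8)/(3(n+1)³ + 3(n+1) + 8)] · 49/(3·5) → 49/15 as n → ∞.
Hence the series converges for |x + 7| < 1/(49/15) = 15/49, so the radius of convergence is 15/49.
Endpoint x = -328/49: the series is dominated by a constant times Σ 1/n³, which converges (p = 3 > 1).
At x = -358/49: the terms are on the order of 1/n³, so the series converges absolutely by comparison with the p-series (p = 3 > 1).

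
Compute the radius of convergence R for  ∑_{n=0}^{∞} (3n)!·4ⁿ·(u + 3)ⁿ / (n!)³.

R = 1/108

Ratio test: |a_{n+1}/a_n| = (3n+1)·(3n+2)·(3n+3)/(n+1)³ · 4 → 108 as n → ∞.
Hence the series converges for |u + 3| < 1/(108) = 1/108, so the radius of convergence is 1/108.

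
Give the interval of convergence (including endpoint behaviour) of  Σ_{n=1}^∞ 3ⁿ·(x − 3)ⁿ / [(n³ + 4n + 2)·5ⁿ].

By the ratio test, |a_{n+1}/a_n| = [(n³ + 4n + 2)/((n+1)³ + 4(n+1) + 2)] · 3/5 → 3/5.
Convergence for |x − 3| · 3/5 < 1, i.e. |x − 3| < 5/3. So R = 5/3.
At x = 14/3: the terms are on the order of 1/n³, so the series converges absolutely by comparison with the p-series (p = 3 > 1).
At x = 4/3: absolute convergence follows by limit comparison with Σ 1/n³.

[4/3, 14/3]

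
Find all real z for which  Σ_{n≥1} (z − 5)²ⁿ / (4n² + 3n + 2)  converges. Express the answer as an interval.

[4, 6]

Ratio test: |a_{n+1}/a_n| = (4n² + 3n + 2)/(4(n+1)² + 3(n+1) + 2) → 1 as n → ∞.
Writing y = (z − 5)², the series in y has radius 1, so |z − 5| < √(1) = 1 and R = 1.
Endpoint z = 6: the series is dominated by a constant times Σ 1/n², which converges (p = 2 > 1).
At z = 4: absolute convergence follows by limit comparison with Σ 1/n².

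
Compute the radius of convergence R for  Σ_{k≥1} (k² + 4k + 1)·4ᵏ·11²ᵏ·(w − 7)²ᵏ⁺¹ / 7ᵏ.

The ratio of consecutive coefficients is [((k+1)² + 4(k+1) + 1)/(k² + 4k + 1)] · 4·121/7 → 484/7.
Since the exponent of (w − 7) increases by 2 each term, convergence requires |w − 7|² < 7/484, hence R = √7/22.

R = √7/22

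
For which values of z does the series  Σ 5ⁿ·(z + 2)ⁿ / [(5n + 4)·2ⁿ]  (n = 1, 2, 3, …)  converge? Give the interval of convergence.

The ratio of consecutive coefficients is [(5n + 4)/(5(n+1) + 4)] · 5/2 → 5/2.
Thus R = 1/(5/2) = 2/5.
When z = -8/5, the terms behave like c/n; limit comparison with the harmonic series gives divergence.
Endpoint z = -12/5: the terms alternate in sign and decrease monotonically to 0 in absolute value (size ~ c/n), so the alternating series test gives convergence.

[-12/5, -8/5)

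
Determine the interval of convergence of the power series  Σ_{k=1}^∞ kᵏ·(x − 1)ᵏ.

By the Cauchy root test, |a_k|^(1/k) = k → ∞.
Since the k-th root of |a_k| is unbounded, the series converges only at x = 1; R = 0.

{1}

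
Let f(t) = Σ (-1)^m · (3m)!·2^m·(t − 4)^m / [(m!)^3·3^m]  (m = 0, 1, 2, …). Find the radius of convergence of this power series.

The ratio of consecutive coefficients is (3m+1)·(3m+2)·(3m+3)/(m+1)³ · 2/3 → 18.
Convergence for |t − 4| · 18 < 1, i.e. |t − 4| < 1/18. So R = 1/18.

R = 1/18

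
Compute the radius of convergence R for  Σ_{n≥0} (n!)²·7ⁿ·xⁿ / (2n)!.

R = 4/7

Apply the ratio test: |a_{n+1}| / |a_n| = (n+1)²/[(2n+1)·(2n+2)] · 7, which tends to 7/4 as n → ∞.
Hence the series converges for |x| < 1/(7/4) = 4/7, so the radius of convergence is 4/7.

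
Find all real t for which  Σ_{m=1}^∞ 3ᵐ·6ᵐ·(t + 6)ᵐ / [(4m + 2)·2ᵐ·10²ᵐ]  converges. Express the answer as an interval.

Ratio test: |a_{m+1}/a_m| = [(4m + 2)/(4(m+1) + 2)] · 3·6/(2·100) → 9/100 as m → ∞.
Thus R = 1/(9/100) = 100/9.
When t = 46/9, the terms behave like c/m; limit comparison with the harmonic series gives divergence.
Endpoint t = -154/9: the terms alternate in sign and decrease monotonically to 0 in absolute value (size ~ c/m), so the alternating series test gives convergence.

[-154/9, 46/9)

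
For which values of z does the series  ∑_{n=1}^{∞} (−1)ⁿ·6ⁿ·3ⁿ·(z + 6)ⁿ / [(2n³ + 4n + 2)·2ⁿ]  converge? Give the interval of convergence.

Ratio test: |a_{n+1}/a_n| = [(2n³ + 4n + 2)/(2(n+1)³ + 4(n+1) + 2)] · 6·3/2 → 9 as n → ∞.
Thus R = 1/(9) = 1/9.
Check z = -53/9: the series is dominated by a constant times Σ 1/n³, which converges (p = 3 > 1).
Endpoint z = -55/9: the series is dominated by a constant times Σ 1/n³, which converges (p = 3 > 1).

[-55/9, -53/9]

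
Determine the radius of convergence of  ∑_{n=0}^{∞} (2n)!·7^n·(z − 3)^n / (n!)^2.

R = 1/28

Apply the ratio test: |a_{n+1}| / |a_n| = (2n+1)·(2n+2)/(n+1)² · 7, which tends to 28 as n → ∞.
Hence the series converges for |z − 3| < 1/(28) = 1/28, so the radius of convergence is 1/28.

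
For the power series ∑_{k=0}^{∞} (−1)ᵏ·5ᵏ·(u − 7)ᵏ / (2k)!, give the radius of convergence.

The ratio of consecutive coefficients is 5 · 1/[(2k+1)·(2k+2)] → 0.
The limit is 0, so the series converges for all u; R = ∞.

R = ∞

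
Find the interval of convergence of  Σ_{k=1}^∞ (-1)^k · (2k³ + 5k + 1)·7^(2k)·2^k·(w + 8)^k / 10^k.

The ratio of consecutive coefficients is [(2(k+1)³ + 5(k+1) + 1)/(2k³ + 5k + 1)] · 49·2/10 → 49/5.
Thus R = 1/(49/5) = 5/49.
Endpoint w = -387/49: the k-th term does not approach 0; divergence by the term test.
When w = -397/49, the terms do not tend to 0, so the series diverges.

(-397/49, -387/49)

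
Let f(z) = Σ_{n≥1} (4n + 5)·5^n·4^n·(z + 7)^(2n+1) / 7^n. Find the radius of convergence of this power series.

Ratio test: |a_{n+1}/a_n| = [(4(n+1) + 5)/(4n + 5)] · 5·4/7 → 20/7 as n → ∞.
Since the exponent of (z + 7) increases by 2 each term, convergence requires |z + 7|² < 7/20, hence R = √35/10.

R = √35/10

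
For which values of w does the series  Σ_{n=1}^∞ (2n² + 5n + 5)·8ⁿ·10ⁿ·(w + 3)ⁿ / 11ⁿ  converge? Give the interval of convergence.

By the ratio test, |a_{n+1}/a_n| = [(2(n+1)² + 5(n+1) + 5)/(2n² + 5n + 5)] · 8·10/11 → 80/11.
Convergence for |w + 3| · 80/11 < 1, i.e. |w + 3| < 11/80. So R = 11/80.
When w = -229/80, the n-th term does not approach 0; divergence by the term test.
Check w = -251/80: the terms have absolute value of order n², which does not tend to 0, so the series diverges by the divergence test.

(-251/80, -229/80)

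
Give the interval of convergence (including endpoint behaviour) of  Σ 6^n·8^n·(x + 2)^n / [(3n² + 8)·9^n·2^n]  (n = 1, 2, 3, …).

[-19/8, -13/8]

The ratio of consecutive coefficients is [(3n² + 8)/(3(n+1)² + 8)] · 6·8/(9·2) → 8/3.
Hence the series converges for |x + 2| < 1/(8/3) = 3/8, so the radius of convergence is 3/8.
Endpoint x = -13/8: absolute convergence follows by limit comparison with Σ 1/n².
Endpoint x = -19/8: the series is dominated by a constant times Σ 1/n², which converges (p = 2 > 1).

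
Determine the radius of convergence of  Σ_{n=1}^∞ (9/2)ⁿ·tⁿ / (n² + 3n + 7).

R = 2/9

Apply the ratio test: |a_{n+1}| / |a_n| = [(n² + 3n + 7)/((n+1)² + 3(n+1) + 7)] · 9/2, which tends to 9/2 as n → ∞.
Thus R = 1/(9/2) = 2/9.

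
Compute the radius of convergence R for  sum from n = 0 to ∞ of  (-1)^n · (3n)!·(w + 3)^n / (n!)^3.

R = 1/27

Ratio test: |a_{n+1}/a_n| = (3n+1)·(3n+2)·(3n+3)/(n+1)³ → 27 as n → ∞.
Thus R = 1/(27) = 1/27.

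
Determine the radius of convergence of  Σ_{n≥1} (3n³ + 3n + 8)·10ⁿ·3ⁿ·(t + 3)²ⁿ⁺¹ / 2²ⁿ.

R = √30/15

Ratio test: |a_{n+1}/a_n| = [(3(n+1)³ + 3(n+1) + 8)/(3n³ + 3n + 8)] · 10·3/4 → 15/2 as n → ∞.
Writing y = (t + 3)², the series in y has radius 2/15, so |t + 3| < √(2/15) and R = √30/15.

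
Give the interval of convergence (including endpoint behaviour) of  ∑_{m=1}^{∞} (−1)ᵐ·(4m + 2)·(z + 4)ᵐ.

The ratio of consecutive coefficients is (4(m+1) + 2)/(4m + 2) → 1.
So the series converges when |z + 4| < 1 and diverges when |z + 4| > 1; R = 1.
Endpoint z = -3: the terms do not tend to 0, so the series diverges.
When z = -5, the m-th term does not approach 0; divergence by the term test.

(-5, -3)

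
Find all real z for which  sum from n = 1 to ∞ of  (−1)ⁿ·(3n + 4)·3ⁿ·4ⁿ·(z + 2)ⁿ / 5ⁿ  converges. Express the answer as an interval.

(-29/12, -19/12)

By the ratio test, |a_{n+1}/a_n| = [(3(n+1) + 4)/(3n + 4)] · 3·4/5 → 12/5.
Hence the series converges for |z + 2| < 1/(12/5) = 5/12, so the radius of convergence is 5/12.
At z = -19/12: the terms have absolute value of order n, which does not tend to 0, so the series diverges by the divergence test.
Endpoint z = -29/12: the terms do not tend to 0, so the series diverges.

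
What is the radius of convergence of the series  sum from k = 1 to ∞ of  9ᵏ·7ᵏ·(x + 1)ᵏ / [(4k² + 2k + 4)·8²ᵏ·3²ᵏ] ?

R = 64/7

By the ratio test, |a_{k+1}/a_k| = [(4k² + 2k + 4)/(4(k+1)² + 2(k+1) + 4)] · 9·7/(64·9) → 7/64.
Thus R = 1/(7/64) = 64/7.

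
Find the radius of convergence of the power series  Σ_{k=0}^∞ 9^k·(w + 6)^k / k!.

R = ∞

The ratio of consecutive coefficients is 9 · 1/(k+1) → 0.
The limit is 0, so the series converges for all w; R = ∞.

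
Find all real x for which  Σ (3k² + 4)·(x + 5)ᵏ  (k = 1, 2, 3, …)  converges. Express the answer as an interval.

The ratio of consecutive coefficients is (3(k+1)² + 4)/(3k² + 4) → 1.
So the series converges when |x + 5| < 1 and diverges when |x + 5| > 1; R = 1.
When x = -4, the terms have absolute value of order k², which does not tend to 0, so the series diverges by the divergence test.
At x = -6: the terms do not tend to 0, so the series diverges.

(-6, -4)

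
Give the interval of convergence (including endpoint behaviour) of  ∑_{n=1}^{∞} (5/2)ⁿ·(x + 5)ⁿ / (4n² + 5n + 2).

[-27/5, -23/5]

Ratio test: |a_{n+1}/a_n| = [(4n² + 5n + 2)/(4(n+1)² + 5(n+1) + 2)] · 5/2 → 5/2 as n → ∞.
Hence the series converges for |x + 5| < 1/(5/2) = 2/5, so the radius of convergence is 2/5.
Check x = -23/5: absolute convergence follows by limit comparison with Σ 1/n².
At x = -27/5: the series is dominated by a constant times Σ 1/n², which converges (p = 2 > 1).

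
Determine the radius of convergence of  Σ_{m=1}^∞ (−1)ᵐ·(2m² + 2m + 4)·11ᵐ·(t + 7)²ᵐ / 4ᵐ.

By the ratio test, |a_{m+1}/a_m| = [(2(m+1)² + 2(m+1) + 4)/(2m² + 2m + 4)] · 11/4 → 11/4.
Since the exponent of (t + 7) increases by 2 each term, convergence requires |t + 7|² < 4/11, hence R = 2√11/11.

R = 2√11/11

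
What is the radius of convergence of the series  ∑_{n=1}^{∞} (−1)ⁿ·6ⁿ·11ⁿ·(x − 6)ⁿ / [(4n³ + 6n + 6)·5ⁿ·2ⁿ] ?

Ratio test: |a_{n+1}/a_n| = [(4n³ + 6n + 6)/(4(n+1)³ + 6(n+1) + 6)] · 6·11/(5·2) → 33/5 as n → ∞.
Convergence for |x − 6| · 33/5 < 1, i.e. |x − 6| < 5/33. So R = 5/33.

R = 5/33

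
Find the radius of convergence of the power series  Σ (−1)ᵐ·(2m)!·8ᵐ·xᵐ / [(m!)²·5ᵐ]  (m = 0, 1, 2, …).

By the ratio test, |a_{m+1}/a_m| = (2m+1)·(2m+2)/(m+1)² · 8/5 → 32/5.
Convergence for |x| · 32/5 < 1, i.e. |x| < 5/32. So R = 5/32.

R = 5/32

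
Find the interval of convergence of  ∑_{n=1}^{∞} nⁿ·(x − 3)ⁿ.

{3}

Applying the root test, |a_n|^(1/n) = n → ∞.
The root grows without bound, so R = 0 (convergence only at x = 3).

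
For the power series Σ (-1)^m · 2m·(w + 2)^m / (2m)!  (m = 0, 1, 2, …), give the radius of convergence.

R = ∞

Ratio test: |a_{m+1}/a_m| = 2(m+1)/2m · 1/[(2m+1)·(2m+2)] → 0 as m → ∞.
Since the limit is 0 < 1 for every w, the series converges on all of ℝ and R = ∞.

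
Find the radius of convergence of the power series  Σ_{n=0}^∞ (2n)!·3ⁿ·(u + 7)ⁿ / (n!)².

Ratio test: |a_{n+1}/a_n| = (2n+1)·(2n+2)/(n+1)² · 3 → 12 as n → ∞.
The series converges when 12 · |u + 7| < 1, giving R = 1/12.

R = 1/12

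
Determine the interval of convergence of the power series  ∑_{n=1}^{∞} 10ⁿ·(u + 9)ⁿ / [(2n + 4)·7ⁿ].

By the ratio test, |a_{n+1}/a_n| = [(2n + 4)/(2(n+1) + 4)] · 10/7 → 10/7.
Hence the series converges for |u + 9| < 1/(10/7) = 7/10, so the radius of convergence is 7/10.
Check u = -83/10: comparison with the harmonic series Σ 1/n shows the series diverges.
Endpoint u = -97/10: an alternating series whose terms decrease to 0 in absolute value, so it converges by the Leibniz criterion.

[-97/10, -83/10)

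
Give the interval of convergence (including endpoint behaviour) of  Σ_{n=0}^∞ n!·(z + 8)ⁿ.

{-8}

By the ratio test, |a_{n+1}/a_n| = (n+1) → ∞.
The terms grow without bound for any (z + 8) ≠ 0, so R = 0 (convergence only at z = -8).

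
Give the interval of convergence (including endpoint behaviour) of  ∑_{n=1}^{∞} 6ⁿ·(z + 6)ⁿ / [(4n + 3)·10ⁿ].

The ratio of consecutive coefficients is [(4n + 3)/(4(n+1) + 3)] · 6/10 → 3/5.
Thus R = 1/(3/5) = 5/3.
When z = -13/3, the terms behave like c/n; limit comparison with the harmonic series gives divergence.
Check z = -23/3: an alternating series whose terms decrease to 0 in absolute value, so it converges by the Leibniz criterion.

[-23/3, -13/3)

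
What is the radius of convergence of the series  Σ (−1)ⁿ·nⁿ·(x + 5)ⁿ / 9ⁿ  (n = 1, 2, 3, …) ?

R = 0

By the Cauchy root test, |a_n|^(1/n) = n/9 → ∞.
Since the n-th root of |a_n| is unbounded, the series converges only at x = -5; R = 0.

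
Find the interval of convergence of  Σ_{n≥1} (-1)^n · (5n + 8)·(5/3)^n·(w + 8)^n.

Apply the ratio test: |a_{n+1}| / |a_n| = [(5(n+1) + 8)/(5n + 8)] · 5/3, which tends to 5/3 as n → ∞.
Convergence for |w + 8| · 5/3 < 1, i.e. |w + 8| < 3/5. So R = 3/5.
Check w = -37/5: the terms do not tend to 0, so the series diverges.
When w = -43/5, the terms have absolute value of order n, which does not tend to 0, so the series diverges by the divergence test.

(-43/5, -37/5)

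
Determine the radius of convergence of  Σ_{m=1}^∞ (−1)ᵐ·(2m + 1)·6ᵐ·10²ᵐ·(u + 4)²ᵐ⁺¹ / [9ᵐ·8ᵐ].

R = √3/5

Ratio test: |a_{m+1}/a_m| = [(2(m+1) + 1)/(2m + 1)] · 6·100/(9·8) → 25/3 as m → ∞.
Since the exponent of (u + 4) increases by 2 each term, convergence requires |u + 4|² < 3/25, hence R = √3/5.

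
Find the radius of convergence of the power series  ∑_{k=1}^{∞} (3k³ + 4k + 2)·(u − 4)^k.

Apply the ratio test: |a_{k+1}| / |a_k| = (3(k+1)³ + 4(k+1) + 2)/(3k³ + 4k + 2), which tends to 1 as k → ∞.
So the series converges when |u − 4| < 1 and diverges when |u − 4| > 1; R = 1.

R = 1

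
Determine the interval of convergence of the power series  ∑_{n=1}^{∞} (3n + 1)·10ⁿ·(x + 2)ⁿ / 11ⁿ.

By the ratio test, |a_{n+1}/a_n| = [(3(n+1) + 1)/(3n + 1)] · 10/11 → 10/11.
Thus R = 1/(10/11) = 11/10.
When x = -9/10, the terms have absolute value of order n, which does not tend to 0, so the series diverges by the divergence test.
Endpoint x = -31/10: the terms do not tend to 0, so the series diverges.

(-31/10, -9/10)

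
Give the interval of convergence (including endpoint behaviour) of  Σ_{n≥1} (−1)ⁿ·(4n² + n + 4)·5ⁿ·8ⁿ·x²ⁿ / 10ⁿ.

(-1/2, 1/2)

By the ratio test, |a_{n+1}/a_n| = [(4(n+1)² + (n+1) + 4)/(4n² + n + 4)] · 5·8/10 → 4.
Writing y = x², the series in y has radius 1/4, so |x| < √(1/4) = 1/2 and R = 1/2.
Check x = 1/2: the n-th term does not approach 0; divergence by the term test.
Endpoint x = -1/2: the terms do not tend to 0, so the series diverges.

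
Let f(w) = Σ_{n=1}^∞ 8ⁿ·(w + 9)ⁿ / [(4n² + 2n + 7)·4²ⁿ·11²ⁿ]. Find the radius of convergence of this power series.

The ratio of consecutive coefficients is [(4n² + 2n + 7)/(4(n+1)² + 2(n+1) + 7)] · 8/(16·121) → 1/242.
The series converges when 1/242 · |w + 9| < 1, giving R = 242.

R = 242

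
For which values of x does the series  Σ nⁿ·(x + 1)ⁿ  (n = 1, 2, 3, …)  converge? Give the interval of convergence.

Applying the root test, |a_n|^(1/n) = n → ∞.
The root grows without bound, so R = 0 (convergence only at x = -1).

{-1}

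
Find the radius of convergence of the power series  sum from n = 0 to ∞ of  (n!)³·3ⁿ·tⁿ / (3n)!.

R = 9

By the ratio test, |a_{n+1}/a_n| = (n+1)³/[(3n+1)·(3n+2)·(3n+3)] · 3 → 1/9.
The series converges when 1/9 · |t| < 1, giving R = 9.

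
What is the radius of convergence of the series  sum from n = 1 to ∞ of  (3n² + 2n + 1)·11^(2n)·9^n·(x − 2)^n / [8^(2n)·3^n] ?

Ratio test: |a_{n+1}/a_n| = [(3(n+1)² + 2(n+1) + 1)/(3n² + 2n + 1)] · 121·9/(64·3) → 363/64 as n → ∞.
Hence the series converges for |x − 2| < 1/(363/64) = 64/363, so the radius of convergence is 64/363.

R = 64/363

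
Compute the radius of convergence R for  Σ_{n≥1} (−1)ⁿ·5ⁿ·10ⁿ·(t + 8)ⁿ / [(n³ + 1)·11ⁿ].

Apply the ratio test: |a_{n+1}| / |a_n| = [(n³ + 1)/((n+1)³ + 1)] · 5·10/11, which tends to 50/11 as n → ∞.
Hence the series converges for |t + 8| < 1/(50/11) = 11/50, so the radius of convergence is 11/50.

R = 11/50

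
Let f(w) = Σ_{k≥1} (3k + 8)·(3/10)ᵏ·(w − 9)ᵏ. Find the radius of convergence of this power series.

By the ratio test, |a_{k+1}/a_k| = [(3(k+1) + 8)/(3k + 8)] · 3/10 → 3/10.
The series converges when 3/10 · |w − 9| < 1, giving R = 10/3.

R = 10/3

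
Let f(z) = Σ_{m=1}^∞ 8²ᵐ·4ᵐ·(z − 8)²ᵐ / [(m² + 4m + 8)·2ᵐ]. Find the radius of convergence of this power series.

R = √2/16

By the ratio test, |a_{m+1}/a_m| = [(m² + 4m + 8)/((m+1)² + 4(m+1) + 8)] · 64·4/2 → 128.
Since the exponent of (z − 8) increases by 2 each term, convergence requires |z − 8|² < 1/128, hence R = √2/16.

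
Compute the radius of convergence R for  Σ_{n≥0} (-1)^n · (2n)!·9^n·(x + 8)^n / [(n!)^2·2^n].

The ratio of consecutive coefficients is (2n+1)·(2n+2)/(n+1)² · 9/2 → 18.
Convergence for |x + 8| · 18 < 1, i.e. |x + 8| < 1/18. So R = 1/18.

R = 1/18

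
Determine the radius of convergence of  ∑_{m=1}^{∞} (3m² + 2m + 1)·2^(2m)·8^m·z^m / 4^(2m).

By the ratio test, |a_{m+1}/a_m| = [(3(m+1)² + 2(m+1) + 1)/(3m² + 2m + 1)] · 4·8/16 → 2.
Convergence for |z| · 2 < 1, i.e. |z| < 1/2. So R = 1/2.

R = 1/2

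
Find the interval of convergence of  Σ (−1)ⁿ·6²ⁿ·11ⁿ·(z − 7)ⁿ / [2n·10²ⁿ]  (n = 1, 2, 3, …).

Apply the ratio test: |a_{n+1}| / |a_n| = [2n/2(n+1)] · 36·11/100, which tends to 99/25 as n → ∞.
Hence the series converges for |z − 7| < 1/(99/25) = 25/99, so the radius of convergence is 25/99.
At z = 718/99: convergence follows from the alternating series test (terms decrease monotonically to 0).
Endpoint z = 668/99: the terms behave like c/n; limit comparison with the harmonic series gives divergence.

(668/99, 718/99]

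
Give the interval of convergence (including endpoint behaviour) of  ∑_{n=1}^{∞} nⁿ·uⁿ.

{0}

Root test: |a_n|^(1/n) = n → ∞.
The root grows without bound, so R = 0 (convergence only at u = 0).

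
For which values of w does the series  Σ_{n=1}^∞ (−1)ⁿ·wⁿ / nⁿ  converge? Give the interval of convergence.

(−∞, ∞)

By the Cauchy root test, |a_n|^(1/n) = 1/n → 0.
The limit is 0 for every w, so R = ∞.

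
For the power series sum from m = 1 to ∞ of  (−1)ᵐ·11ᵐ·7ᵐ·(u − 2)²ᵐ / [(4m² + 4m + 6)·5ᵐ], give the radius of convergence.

R = √385/77

By the ratio test, |a_{m+1}/a_m| = [(4m² + 4m + 6)/(4(m+1)² + 4(m+1) + 6)] · 11·7/5 → 77/5.
Successive powers of (u − 2) differ by 2, so the series converges when |u − 2|² · 77/5 < 1, i.e. |u − 2| < √(5/77). So R = √385/77.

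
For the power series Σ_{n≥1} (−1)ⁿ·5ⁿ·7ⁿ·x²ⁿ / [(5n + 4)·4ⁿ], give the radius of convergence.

R = 2√35/35

Apply the ratio test: |a_{n+1}| / |a_n| = [(5n + 4)/(5(n+1) + 4)] · 5·7/4, which tends to 35/4 as n → ∞.
Successive powers of x differ by 2, so the series converges when |x|² · 35/4 < 1, i.e. |x| < √(4/35). So R = 2√35/35.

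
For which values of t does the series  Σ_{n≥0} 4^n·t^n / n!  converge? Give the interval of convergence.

By the ratio test, |a_{n+1}/a_n| = 4 · 1/(n+1) → 0.
The limit is 0, so the series converges for all t; R = ∞.

(−∞, ∞)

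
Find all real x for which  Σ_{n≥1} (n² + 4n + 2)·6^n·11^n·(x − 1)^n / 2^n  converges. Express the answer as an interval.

(32/33, 34/33)

By the ratio test, |a_{n+1}/a_n| = [((n+1)² + 4(n+1) + 2)/(n² + 4n + 2)] · 6·11/2 → 33.
The series converges when 33 · |x − 1| < 1, giving R = 1/33.
When x = 34/33, the n-th term does not approach 0; divergence by the term test.
Endpoint x = 32/33: the terms have absolute value of order n², which does not tend to 0, so the series diverges by the divergence test.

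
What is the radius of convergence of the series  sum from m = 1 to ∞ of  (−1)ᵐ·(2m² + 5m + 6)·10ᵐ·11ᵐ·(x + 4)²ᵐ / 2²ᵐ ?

Apply the ratio test: |a_{m+1}| / |a_m| = [(2(m+1)² + 5(m+1) + 6)/(2m² + 5m + 6)] · 10·11/4, which tends to 55/2 as m → ∞.
Successive powers of (x + 4) differ by 2, so the series converges when |x + 4|² · 55/2 < 1, i.e. |x + 4| < √(2/55). So R = √110/55.

R = √110/55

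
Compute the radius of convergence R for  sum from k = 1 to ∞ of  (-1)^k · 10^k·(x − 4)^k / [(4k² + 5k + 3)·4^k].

Ratio test: |a_{k+1}/a_k| = [(4k² + 5k + 3)/(4(k+1)² + 5(k+1) + 3)] · 10/4 → 5/2 as k → ∞.
Thus R = 1/(5/2) = 2/5.

R = 2/5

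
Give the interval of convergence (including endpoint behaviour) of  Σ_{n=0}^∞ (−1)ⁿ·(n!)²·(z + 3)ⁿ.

Ratio test: |a_{n+1}/a_n| = (n+1)² → ∞ as n → ∞.
The terms grow without bound for any (z + 3) ≠ 0, so R = 0 (convergence only at z = -3).

{-3}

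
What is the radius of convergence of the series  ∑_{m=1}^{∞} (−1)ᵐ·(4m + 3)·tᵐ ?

R = 1

Apply the ratio test: |a_{m+1}| / |a_m| = (4(m+1) + 3)/(4m + 3), which tends to 1 as m → ∞.
Convergence for |t| < 1, so R = 1.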